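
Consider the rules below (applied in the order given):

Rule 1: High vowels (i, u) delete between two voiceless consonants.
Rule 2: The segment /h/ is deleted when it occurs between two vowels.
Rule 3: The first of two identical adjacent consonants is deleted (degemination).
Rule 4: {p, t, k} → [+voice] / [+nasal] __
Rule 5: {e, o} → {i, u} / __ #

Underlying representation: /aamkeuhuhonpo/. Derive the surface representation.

Rule 1 (high vowel syncope): /u/ is a high vowel flanked by voiceless consonants /h/ and /h/, so it deletes. /aamkeuhuhonpo/ → aamkeuhhonpo.
Rule 2 (intervocalic h-deletion): no segment meets the environment; /aamkeuhhonpo/ is unchanged.
Rule 3 (degemination): /hh/ is a geminate; the first /h/ deletes. /aamkeuhhonpo/ → aamkeuhonpo.
Rule 4 (post-nasal voicing): /k/ is a voiceless stop immediately after the nasal /m/, so it voices to [g]. /p/ is a voiceless stop immediately after the nasal /n/, so it voices to [b]. /aamkeuhonpo/ → aamgeuhonbo.
Rule 5 (final vowel raising): /o/ is a mid vowel in word-final position, so it raises to [u]. /aamgeuhonbo/ → aamgeuhonbu.

aamgeuhonbu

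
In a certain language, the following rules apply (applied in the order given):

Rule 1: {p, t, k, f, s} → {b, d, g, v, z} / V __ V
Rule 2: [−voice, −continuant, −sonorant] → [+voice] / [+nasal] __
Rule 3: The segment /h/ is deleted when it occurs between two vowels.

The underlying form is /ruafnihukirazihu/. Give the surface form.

Rule 1 (intervocalic voicing): /k/ is a voiceless obstruent between vowels /u/ and /i/, so it voices to [g]. /ruafnihukirazihu/ → ruafnihugirazihu.
Rule 2 (post-nasal voicing): no segment meets the environment; /ruafnihugirazihu/ is unchanged.
Rule 3 (intervocalic h-deletion): /h/ occurs between vowels /i/ and /u/, so it deletes. /h/ occurs between vowels /i/ and /u/, so it deletes. /ruafnihugirazihu/ → ruafniugiraziu.

ruafniugiraziu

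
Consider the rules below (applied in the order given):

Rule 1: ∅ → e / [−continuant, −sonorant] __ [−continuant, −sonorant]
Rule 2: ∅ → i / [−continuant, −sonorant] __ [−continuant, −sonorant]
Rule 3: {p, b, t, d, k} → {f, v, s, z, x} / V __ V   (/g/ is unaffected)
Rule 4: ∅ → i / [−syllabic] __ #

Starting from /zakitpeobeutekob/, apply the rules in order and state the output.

zaxisefeoveusexobi

Rule 1 (stop-cluster e-epenthesis): /t/ and /p/ form a stop–stop cluster, so [e] is inserted between them. /zakitpeobeutekob/ → zakitepeobeutekob.
Rule 2 (stop-cluster i-epenthesis): no segment meets the environment; /zakitepeobeutekob/ is unchanged.
Rule 3 (intervocalic spirantization): /k/ is a stop between vowels /a/ and /i/, so it spirantizes to the fricative [x]. /t/ is a stop between vowels /i/ and /e/, so it spirantizes to the fricative [s]. /p/ is a stop between vowels /e/ and /e/, so it spirantizes to the fricative [f]. /b/ is a stop between vowels /o/ and /e/, so it spirantizes to the fricative [v]. /t/ is a stop between vowels /u/ and /e/, so it spirantizes to the fricative [s]. /k/ is a stop between vowels /e/ and /o/, so it spirantizes to the fricative [x]. /zakitepeobeutekob/ → zaxisefeoveusexob.
Rule 4 (final i-epenthesis): the form ends in the consonant /b/, so [i] is inserted word-finally. /zaxisefeoveusexob/ → zaxisefeoveusexobi.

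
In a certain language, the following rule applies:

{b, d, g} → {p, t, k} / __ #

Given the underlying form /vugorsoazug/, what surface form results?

Scanning /vugorsoazug/: /g/ at position 3 is not in the conditioning environment; /g/ is a voiced stop in word-final position, so it devoices to [k].
Result: [vugorsoazuk].

vugorsoazuk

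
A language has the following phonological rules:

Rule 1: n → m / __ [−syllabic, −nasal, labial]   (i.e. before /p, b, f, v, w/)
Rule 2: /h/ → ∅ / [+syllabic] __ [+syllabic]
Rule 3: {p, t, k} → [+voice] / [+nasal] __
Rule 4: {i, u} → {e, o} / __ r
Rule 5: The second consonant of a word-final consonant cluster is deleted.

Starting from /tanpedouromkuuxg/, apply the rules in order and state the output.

tambedooromguux

Rule 1 (nasal place assimilation): /n/ precedes the labial consonant /p/, so it assimilates in place to [m]. /tanpedouromkuuxg/ → tampedouromkuuxg.
Rule 2 (intervocalic h-deletion): no segment meets the environment; /tampedouromkuuxg/ is unchanged.
Rule 3 (post-nasal voicing): /p/ is a voiceless stop immediately after the nasal /m/, so it voices to [b]. /k/ is a voiceless stop immediately after the nasal /m/, so it voices to [g]. /tampedouromkuuxg/ → tambedouromguuxg.
Rule 4 (pre-rhotic lowering): /u/ is a high vowel immediately before /r/, so it lowers to [o]. /tambedouromguuxg/ → tambedooromguuxg.
Rule 5 (final cluster simplification): /g/ is the second consonant of a word-final cluster /xg/, so it deletes. /tambedooromguuxg/ → tambedooromguux.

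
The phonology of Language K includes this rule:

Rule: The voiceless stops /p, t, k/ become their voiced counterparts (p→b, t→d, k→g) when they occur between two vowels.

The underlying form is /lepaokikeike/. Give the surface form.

lebaogigeige

/p/ is a voiceless stop between vowels /e/ and /a/, so it voices to [b].
/k/ is a voiceless stop between vowels /o/ and /i/, so it voices to [g].
/k/ is a voiceless stop between vowels /i/ and /e/, so it voices to [g].
/k/ is a voiceless stop between vowels /i/ and /e/, so it voices to [g].
Surface form: [lebaogigeige].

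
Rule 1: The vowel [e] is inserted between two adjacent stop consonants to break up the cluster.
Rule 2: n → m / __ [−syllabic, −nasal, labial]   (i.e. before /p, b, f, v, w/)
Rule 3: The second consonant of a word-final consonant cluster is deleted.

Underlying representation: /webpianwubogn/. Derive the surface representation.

Rule 1 (stop-cluster e-epenthesis): /b/ and /p/ form a stop–stop cluster, so [e] is inserted between them. /webpianwubogn/ → webepianwubogn.
Rule 2 (nasal place assimilation): /n/ precedes the labial consonant /w/, so it assimilates in place to [m]. /webepianwubogn/ → webepiamwubogn.
Rule 3 (final cluster simplification): /n/ is the second consonant of a word-final cluster /gn/, so it deletes. /webepiamwubogn/ → webepiamwubog.

webepiamwubog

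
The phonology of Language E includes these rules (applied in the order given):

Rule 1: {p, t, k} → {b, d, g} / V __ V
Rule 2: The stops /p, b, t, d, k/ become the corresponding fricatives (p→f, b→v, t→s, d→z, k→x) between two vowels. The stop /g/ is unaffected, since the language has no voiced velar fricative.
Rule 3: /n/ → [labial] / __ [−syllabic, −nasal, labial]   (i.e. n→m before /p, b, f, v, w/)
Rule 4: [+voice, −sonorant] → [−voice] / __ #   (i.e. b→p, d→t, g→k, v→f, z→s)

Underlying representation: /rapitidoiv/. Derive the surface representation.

ravizizoif

Rule 1 (intervocalic voicing): /p/ is a voiceless stop between vowels /a/ and /i/, so it voices to [b]. /t/ is a voiceless stop between vowels /i/ and /i/, so it voices to [d]. /rapitidoiv/ → rabididoiv.
Rule 2 (intervocalic spirantization): /b/ is a stop between vowels /a/ and /i/, so it spirantizes to the fricative [v]. /d/ is a stop between vowels /i/ and /i/, so it spirantizes to the fricative [z]. /d/ is a stop between vowels /i/ and /o/, so it spirantizes to the fricative [z]. /rabididoiv/ → ravizizoiv.
Rule 3 (nasal place assimilation): no segment meets the environment; /ravizizoiv/ is unchanged.
Rule 4 (final devoicing): /v/ is a voiced obstruent in word-final position, so it devoices to [f]. /ravizizoiv/ → ravizizoif.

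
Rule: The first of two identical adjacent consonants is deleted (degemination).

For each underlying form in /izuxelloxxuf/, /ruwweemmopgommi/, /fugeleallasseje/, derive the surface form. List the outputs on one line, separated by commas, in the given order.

izuxeloxuf, ruweemopgomi, fugelealaseje

/izuxelloxxuf/: /ll/ is a geminate; the first /l/ deletes. /xx/ is a geminate; the first /x/ deletes. → [izuxeloxuf].
/ruwweemmopgommi/: /ww/ is a geminate; the first /w/ deletes. /mm/ is a geminate; the first /m/ deletes. /mm/ is a geminate; the first /m/ deletes. → [ruweemopgomi].
/fugeleallasseje/: /ll/ is a geminate; the first /l/ deletes. /ss/ is a geminate; the first /s/ deletes. → [fugelealaseje].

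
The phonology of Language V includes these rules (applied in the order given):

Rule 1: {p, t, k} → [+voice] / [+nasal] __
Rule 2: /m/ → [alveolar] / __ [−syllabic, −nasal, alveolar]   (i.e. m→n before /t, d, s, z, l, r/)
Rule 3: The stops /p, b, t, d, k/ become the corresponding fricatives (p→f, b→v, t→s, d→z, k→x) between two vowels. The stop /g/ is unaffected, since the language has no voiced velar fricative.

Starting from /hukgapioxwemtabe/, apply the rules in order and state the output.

Rule 1 (post-nasal voicing): /t/ is a voiceless stop immediately after the nasal /m/, so it voices to [d]. /hukgapioxwemtabe/ → hukgapioxwemdabe.
Rule 2 (nasal place assimilation): /m/ precedes the alveolar consonant /d/, so it assimilates in place to [n]. /hukgapioxwemdabe/ → hukgapioxwendabe.
Rule 3 (intervocalic spirantization): /p/ is a stop between vowels /a/ and /i/, so it spirantizes to the fricative [f]. /b/ is a stop between vowels /a/ and /e/, so it spirantizes to the fricative [v]. /hukgapioxwendabe/ → hukgafioxwendave.

hukgafioxwendave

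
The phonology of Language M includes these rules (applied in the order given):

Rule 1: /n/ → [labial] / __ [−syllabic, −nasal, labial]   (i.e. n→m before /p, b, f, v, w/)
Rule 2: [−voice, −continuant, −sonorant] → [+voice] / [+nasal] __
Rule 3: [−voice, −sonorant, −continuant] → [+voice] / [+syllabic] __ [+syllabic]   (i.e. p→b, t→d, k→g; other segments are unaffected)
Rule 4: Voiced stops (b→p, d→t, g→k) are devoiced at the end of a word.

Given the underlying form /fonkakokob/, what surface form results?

Rule 1 (nasal place assimilation): no segment meets the environment; /fonkakokob/ is unchanged.
Rule 2 (post-nasal voicing): /k/ is a voiceless stop immediately after the nasal /n/, so it voices to [g]. /fonkakokob/ → fongakokob.
Rule 3 (intervocalic voicing): /k/ is a voiceless stop between vowels /a/ and /o/, so it voices to [g]. /k/ is a voiceless stop between vowels /o/ and /o/, so it voices to [g]. /fongakokob/ → fongagogob.
Rule 4 (final devoicing): /b/ is a voiced stop in word-final position, so it devoices to [p]. /fongagogob/ → fongagogop.

fongagogop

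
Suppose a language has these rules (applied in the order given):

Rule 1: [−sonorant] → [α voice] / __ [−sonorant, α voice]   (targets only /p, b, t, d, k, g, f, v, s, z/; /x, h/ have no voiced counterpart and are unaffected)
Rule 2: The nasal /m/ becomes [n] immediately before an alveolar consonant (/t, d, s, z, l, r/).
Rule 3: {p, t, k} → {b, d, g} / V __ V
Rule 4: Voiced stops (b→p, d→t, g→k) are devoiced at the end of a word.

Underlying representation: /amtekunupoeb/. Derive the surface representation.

Rule 1 (regressive voicing assimilation): no segment meets the environment; /amtekunupoeb/ is unchanged.
Rule 2 (nasal place assimilation): /m/ precedes the alveolar consonant /t/, so it assimilates in place to [n]. /amtekunupoeb/ → antekunupoeb.
Rule 3 (intervocalic voicing): /k/ is a voiceless stop between vowels /e/ and /u/, so it voices to [g]. /p/ is a voiceless stop between vowels /u/ and /o/, so it voices to [b]. /antekunupoeb/ → antegunuboeb.
Rule 4 (final devoicing): /b/ is a voiced stop in word-final position, so it devoices to [p]. /antegunuboeb/ → antegunuboep.

antegunuboep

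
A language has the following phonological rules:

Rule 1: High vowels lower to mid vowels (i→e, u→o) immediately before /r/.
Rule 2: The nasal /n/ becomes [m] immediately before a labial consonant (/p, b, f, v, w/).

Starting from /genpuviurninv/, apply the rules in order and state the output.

Rule 1 (pre-rhotic lowering): /u/ is a high vowel immediately before /r/, so it lowers to [o]. /genpuviurninv/ → genpuviorninv.
Rule 2 (nasal place assimilation): /n/ precedes the labial consonant /p/, so it assimilates in place to [m]. /n/ precedes the labial consonant /v/, so it assimilates in place to [m]. /genpuviorninv/ → gempuviornimv.

gempuviornimv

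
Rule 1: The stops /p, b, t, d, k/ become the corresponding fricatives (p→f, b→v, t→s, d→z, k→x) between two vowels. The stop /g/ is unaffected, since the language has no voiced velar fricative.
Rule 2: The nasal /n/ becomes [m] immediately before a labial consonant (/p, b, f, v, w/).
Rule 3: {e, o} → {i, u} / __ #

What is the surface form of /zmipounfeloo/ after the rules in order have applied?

zmifoumfelou

Rule 1 (intervocalic spirantization): /p/ is a stop between vowels /i/ and /o/, so it spirantizes to the fricative [f]. /zmipounfeloo/ → zmifounfeloo.
Rule 2 (nasal place assimilation): /n/ precedes the labial consonant /f/, so it assimilates in place to [m]. /zmifounfeloo/ → zmifoumfeloo.
Rule 3 (final vowel raising): /o/ is a mid vowel in word-final position, so it raises to [u]. /zmifoumfeloo/ → zmifoumfelou.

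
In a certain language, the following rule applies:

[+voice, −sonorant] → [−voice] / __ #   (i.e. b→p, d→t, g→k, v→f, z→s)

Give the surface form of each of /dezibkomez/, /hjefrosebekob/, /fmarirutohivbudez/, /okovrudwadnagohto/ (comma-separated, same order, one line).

/dezibkomez/: /z/ is a voiced obstruent in word-final position, so it devoices to [s]. → [dezibkomes].
/hjefrosebekob/: /b/ is a voiced obstruent in word-final position, so it devoices to [p]. → [hjefrosebekop].
/fmarirutohivbudez/: /z/ is a voiced obstruent in word-final position, so it devoices to [s]. → [fmarirutohivbudes].
/okovrudwadnagohto/: the rule's environment is not met; surfaces unchanged as [okovrudwadnagohto].

dezibkomes, hjefrosebekop, fmarirutohivbudes, okovrudwadnagohto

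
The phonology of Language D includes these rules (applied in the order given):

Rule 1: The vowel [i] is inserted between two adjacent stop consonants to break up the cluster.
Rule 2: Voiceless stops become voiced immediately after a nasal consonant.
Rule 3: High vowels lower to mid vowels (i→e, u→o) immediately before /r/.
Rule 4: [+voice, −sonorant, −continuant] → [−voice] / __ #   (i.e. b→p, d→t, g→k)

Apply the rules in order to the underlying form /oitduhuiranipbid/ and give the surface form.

oitiduhueranipibit

Rule 1 (stop-cluster i-epenthesis): /t/ and /d/ form a stop–stop cluster, so [i] is inserted between them. /p/ and /b/ form a stop–stop cluster, so [i] is inserted between them. /oitduhuiranipbid/ → oitiduhuiranipibid.
Rule 2 (post-nasal voicing): no segment meets the environment; /oitiduhuiranipibid/ is unchanged.
Rule 3 (pre-rhotic lowering): /i/ is a high vowel immediately before /r/, so it lowers to [e]. /oitiduhuiranipibid/ → oitiduhueranipibid.
Rule 4 (final devoicing): /d/ is a voiced stop in word-final position, so it devoices to [t]. /oitiduhueranipibid/ → oitiduhueranipibit.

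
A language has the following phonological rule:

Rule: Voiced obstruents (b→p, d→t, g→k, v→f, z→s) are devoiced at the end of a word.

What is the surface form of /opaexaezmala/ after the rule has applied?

No segment of /opaexaezmala/ meets the structural description of the rule, so the form surfaces unchanged.

opaexaezmala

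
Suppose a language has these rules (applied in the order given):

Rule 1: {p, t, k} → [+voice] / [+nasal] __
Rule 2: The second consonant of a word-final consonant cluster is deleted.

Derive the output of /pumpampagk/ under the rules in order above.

Rule 1 (post-nasal voicing): /p/ is a voiceless stop immediately after the nasal /m/, so it voices to [b]. /p/ is a voiceless stop immediately after the nasal /m/, so it voices to [b]. /pumpampagk/ → pumbambagk.
Rule 2 (final cluster simplification): /k/ is the second consonant of a word-final cluster /gk/, so it deletes. /pumbambagk/ → pumbambag.

pumbambag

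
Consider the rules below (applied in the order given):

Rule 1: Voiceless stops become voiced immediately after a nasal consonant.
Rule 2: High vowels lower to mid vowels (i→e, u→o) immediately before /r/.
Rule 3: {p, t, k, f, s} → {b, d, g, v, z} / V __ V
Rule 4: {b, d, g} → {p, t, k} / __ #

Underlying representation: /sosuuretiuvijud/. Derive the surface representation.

Rule 1 (post-nasal voicing): no segment meets the environment; /sosuuretiuvijud/ is unchanged.
Rule 2 (pre-rhotic lowering): /u/ is a high vowel immediately before /r/, so it lowers to [o]. /sosuuretiuvijud/ → sosuoretiuvijud.
Rule 3 (intervocalic voicing): /s/ is a voiceless obstruent between vowels /o/ and /u/, so it voices to [z]. /t/ is a voiceless obstruent between vowels /e/ and /i/, so it voices to [d]. /sosuoretiuvijud/ → sozuorediuvijud.
Rule 4 (final devoicing): /d/ is a voiced stop in word-final position, so it devoices to [t]. /sozuorediuvijud/ → sozuorediuvijut.

sozuorediuvijut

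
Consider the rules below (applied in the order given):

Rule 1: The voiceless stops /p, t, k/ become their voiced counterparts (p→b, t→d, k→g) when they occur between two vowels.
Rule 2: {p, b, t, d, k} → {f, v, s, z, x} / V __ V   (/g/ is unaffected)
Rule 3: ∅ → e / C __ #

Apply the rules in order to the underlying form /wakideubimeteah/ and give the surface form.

wagizeuvimezeahe

Rule 1 (intervocalic voicing): /k/ is a voiceless stop between vowels /a/ and /i/, so it voices to [g]. /t/ is a voiceless stop between vowels /e/ and /e/, so it voices to [d]. /wakideubimeteah/ → wagideubimedeah.
Rule 2 (intervocalic spirantization): /d/ is a stop between vowels /i/ and /e/, so it spirantizes to the fricative [z]. /b/ is a stop between vowels /u/ and /i/, so it spirantizes to the fricative [v]. /d/ is a stop between vowels /e/ and /e/, so it spirantizes to the fricative [z]. /wagideubimedeah/ → wagizeuvimezeah.
Rule 3 (final e-epenthesis): the form ends in the consonant /h/, so [e] is inserted word-finally. /wagizeuvimezeah/ → wagizeuvimezeahe.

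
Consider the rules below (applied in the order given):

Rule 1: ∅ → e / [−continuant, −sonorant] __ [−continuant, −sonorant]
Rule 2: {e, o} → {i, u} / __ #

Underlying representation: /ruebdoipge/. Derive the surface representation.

ruebedoipegi

Rule 1 (stop-cluster e-epenthesis): /b/ and /d/ form a stop–stop cluster, so [e] is inserted between them. /p/ and /g/ form a stop–stop cluster, so [e] is inserted between them. /ruebdoipge/ → ruebedoipege.
Rule 2 (final vowel raising): /e/ is a mid vowel in word-final position, so it raises to [i]. /ruebedoipege/ → ruebedoipegi.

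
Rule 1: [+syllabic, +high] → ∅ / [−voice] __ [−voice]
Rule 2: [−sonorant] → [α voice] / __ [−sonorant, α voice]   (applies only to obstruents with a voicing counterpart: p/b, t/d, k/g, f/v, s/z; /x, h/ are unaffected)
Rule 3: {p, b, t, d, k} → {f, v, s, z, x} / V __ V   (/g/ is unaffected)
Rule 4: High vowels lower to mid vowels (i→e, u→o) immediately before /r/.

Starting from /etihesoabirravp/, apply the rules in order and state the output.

ethesoaverrafp

Rule 1 (high vowel syncope): /i/ is a high vowel flanked by voiceless consonants /t/ and /h/, so it deletes. /etihesoabirravp/ → ethesoabirravp.
Rule 2 (regressive voicing assimilation): /v/ precedes the voiceless obstruent /p/, so it devoices to [f] by assimilation. /ethesoabirravp/ → ethesoabirrafp.
Rule 3 (intervocalic spirantization): /b/ is a stop between vowels /a/ and /i/, so it spirantizes to the fricative [v]. /ethesoabirrafp/ → ethesoavirrafp.
Rule 4 (pre-rhotic lowering): /i/ is a high vowel immediately before /r/, so it lowers to [e]. /ethesoavirrafp/ → ethesoaverrafp.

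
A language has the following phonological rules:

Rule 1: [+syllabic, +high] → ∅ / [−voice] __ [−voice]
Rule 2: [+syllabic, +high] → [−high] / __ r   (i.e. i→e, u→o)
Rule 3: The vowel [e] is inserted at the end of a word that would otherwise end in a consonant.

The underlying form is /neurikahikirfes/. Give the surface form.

neorikahkerfese

Rule 1 (high vowel syncope): /i/ is a high vowel flanked by voiceless consonants /h/ and /k/, so it deletes. /neurikahikirfes/ → neurikahkirfes.
Rule 2 (pre-rhotic lowering): /u/ is a high vowel immediately before /r/, so it lowers to [o]. /i/ is a high vowel immediately before /r/, so it lowers to [e]. /neurikahkirfes/ → neorikahkerfes.
Rule 3 (final e-epenthesis): the form ends in the consonant /s/, so [e] is inserted word-finally. /neorikahkerfes/ → neorikahkerfese.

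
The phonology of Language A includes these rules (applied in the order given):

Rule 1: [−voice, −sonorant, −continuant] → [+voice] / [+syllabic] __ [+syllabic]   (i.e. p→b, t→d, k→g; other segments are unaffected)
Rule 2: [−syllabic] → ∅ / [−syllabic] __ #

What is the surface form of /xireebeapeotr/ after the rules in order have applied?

Rule 1 (intervocalic voicing): /p/ is a voiceless stop between vowels /a/ and /e/, so it voices to [b]. /xireebeapeotr/ → xireebeabeotr.
Rule 2 (final cluster simplification): /r/ is the second consonant of a word-final cluster /tr/, so it deletes. /xireebeabeotr/ → xireebeabeot.

xireebeabeot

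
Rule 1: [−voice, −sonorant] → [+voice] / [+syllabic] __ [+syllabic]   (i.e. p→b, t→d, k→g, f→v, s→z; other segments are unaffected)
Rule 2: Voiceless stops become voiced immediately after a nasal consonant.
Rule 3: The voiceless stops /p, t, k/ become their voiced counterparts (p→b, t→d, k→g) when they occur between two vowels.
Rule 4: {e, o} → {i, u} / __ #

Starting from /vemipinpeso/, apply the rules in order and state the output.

Rule 1 (intervocalic voicing): /p/ is a voiceless obstruent between vowels /i/ and /i/, so it voices to [b]. /s/ is a voiceless obstruent between vowels /e/ and /o/, so it voices to [z]. /vemipinpeso/ → vemibinpezo.
Rule 2 (post-nasal voicing): /p/ is a voiceless stop immediately after the nasal /n/, so it voices to [b]. /vemibinpezo/ → vemibinbezo.
Rule 3 (intervocalic voicing): no segment meets the environment; /vemibinbezo/ is unchanged.
Rule 4 (final vowel raising): /o/ is a mid vowel in word-final position, so it raises to [u]. /vemibinbezo/ → vemibinbezu.

vemibinbezu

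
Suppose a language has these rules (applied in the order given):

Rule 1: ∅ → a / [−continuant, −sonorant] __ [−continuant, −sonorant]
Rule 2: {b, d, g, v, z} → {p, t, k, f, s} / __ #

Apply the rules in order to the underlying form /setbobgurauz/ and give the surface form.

Rule 1 (stop-cluster a-epenthesis): /t/ and /b/ form a stop–stop cluster, so [a] is inserted between them. /b/ and /g/ form a stop–stop cluster, so [a] is inserted between them. /setbobgurauz/ → setabobagurauz.
Rule 2 (final devoicing): /z/ is a voiced obstruent in word-final position, so it devoices to [s]. /setabobagurauz/ → setabobaguraus.

setabobaguraus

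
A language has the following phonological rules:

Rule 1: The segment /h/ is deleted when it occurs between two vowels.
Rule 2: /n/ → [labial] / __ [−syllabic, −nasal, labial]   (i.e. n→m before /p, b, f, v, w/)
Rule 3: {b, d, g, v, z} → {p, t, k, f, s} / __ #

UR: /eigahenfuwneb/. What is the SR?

Rule 1 (intervocalic h-deletion): /h/ occurs between vowels /a/ and /e/, so it deletes. /eigahenfuwneb/ → eigaenfuwneb.
Rule 2 (nasal place assimilation): /n/ precedes the labial consonant /f/, so it assimilates in place to [m]. /eigaenfuwneb/ → eigaemfuwneb.
Rule 3 (final devoicing): /b/ is a voiced obstruent in word-final position, so it devoices to [p]. /eigaemfuwneb/ → eigaemfuwnep.

eigaemfuwnep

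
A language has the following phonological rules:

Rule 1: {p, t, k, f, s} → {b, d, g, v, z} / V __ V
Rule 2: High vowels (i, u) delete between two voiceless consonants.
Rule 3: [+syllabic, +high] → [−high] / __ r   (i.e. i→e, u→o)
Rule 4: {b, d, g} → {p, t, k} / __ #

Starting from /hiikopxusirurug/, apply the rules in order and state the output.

Rule 1 (intervocalic voicing): /k/ is a voiceless obstruent between vowels /i/ and /o/, so it voices to [g]. /s/ is a voiceless obstruent between vowels /u/ and /i/, so it voices to [z]. /hiikopxusirurug/ → hiigopxuzirurug.
Rule 2 (high vowel syncope): no segment meets the environment; /hiigopxuzirurug/ is unchanged.
Rule 3 (pre-rhotic lowering): /i/ is a high vowel immediately before /r/, so it lowers to [e]. /u/ is a high vowel immediately before /r/, so it lowers to [o]. /hiigopxuzirurug/ → hiigopxuzerorug.
Rule 4 (final devoicing): /g/ is a voiced stop in word-final position, so it devoices to [k]. /hiigopxuzerorug/ → hiigopxuzeroruk.

hiigopxuzeroruk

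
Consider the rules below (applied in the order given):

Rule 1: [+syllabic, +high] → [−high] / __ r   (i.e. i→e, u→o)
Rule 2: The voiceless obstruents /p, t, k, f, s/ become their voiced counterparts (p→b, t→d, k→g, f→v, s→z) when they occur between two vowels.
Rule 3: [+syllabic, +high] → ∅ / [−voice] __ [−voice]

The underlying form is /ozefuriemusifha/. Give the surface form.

Rule 1 (pre-rhotic lowering): /u/ is a high vowel immediately before /r/, so it lowers to [o]. /ozefuriemusifha/ → ozeforiemusifha.
Rule 2 (intervocalic voicing): /f/ is a voiceless obstruent between vowels /e/ and /o/, so it voices to [v]. /s/ is a voiceless obstruent between vowels /u/ and /i/, so it voices to [z]. /ozeforiemusifha/ → ozevoriemuzifha.
Rule 3 (high vowel syncope): no segment meets the environment; /ozevoriemuzifha/ is unchanged.

ozevoriemuzifha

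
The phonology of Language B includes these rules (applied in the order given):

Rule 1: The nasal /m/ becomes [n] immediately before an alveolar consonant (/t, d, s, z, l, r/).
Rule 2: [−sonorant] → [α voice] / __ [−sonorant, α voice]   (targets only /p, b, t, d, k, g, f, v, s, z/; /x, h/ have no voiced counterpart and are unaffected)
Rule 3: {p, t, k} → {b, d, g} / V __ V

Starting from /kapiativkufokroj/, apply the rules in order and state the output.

Rule 1 (nasal place assimilation): no segment meets the environment; /kapiativkufokroj/ is unchanged.
Rule 2 (regressive voicing assimilation): /v/ precedes the voiceless obstruent /k/, so it devoices to [f] by assimilation. /kapiativkufokroj/ → kapiatifkufokroj.
Rule 3 (intervocalic voicing): /p/ is a voiceless stop between vowels /a/ and /i/, so it voices to [b]. /t/ is a voiceless stop between vowels /a/ and /i/, so it voices to [d]. /kapiatifkufokroj/ → kabiadifkufokroj.

kabiadifkufokroj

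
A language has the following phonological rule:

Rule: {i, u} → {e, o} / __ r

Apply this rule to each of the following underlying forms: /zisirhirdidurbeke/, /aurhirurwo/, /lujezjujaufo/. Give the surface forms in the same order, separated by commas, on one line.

ziserherdidorbeke, aorherorwo, lujezjujaufo

/zisirhirdidurbeke/: /i/ is a high vowel immediately before /r/, so it lowers to [e]. /i/ is a high vowel immediately before /r/, so it lowers to [e]. /u/ is a high vowel immediately before /r/, so it lowers to [o]. → [ziserherdidorbeke].
/aurhirurwo/: /u/ is a high vowel immediately before /r/, so it lowers to [o]. /i/ is a high vowel immediately before /r/, so it lowers to [e]. /u/ is a high vowel immediately before /r/, so it lowers to [o]. → [aorherorwo].
/lujezjujaufo/: the rule's environment is not met; surfaces unchanged as [lujezjujaufo].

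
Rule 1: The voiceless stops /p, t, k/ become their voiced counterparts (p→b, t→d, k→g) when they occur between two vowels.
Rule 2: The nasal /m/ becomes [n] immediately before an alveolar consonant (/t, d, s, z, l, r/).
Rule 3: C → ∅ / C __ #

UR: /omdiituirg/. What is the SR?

ondiiduir

Rule 1 (intervocalic voicing): /t/ is a voiceless stop between vowels /i/ and /u/, so it voices to [d]. /omdiituirg/ → omdiiduirg.
Rule 2 (nasal place assimilation): /m/ precedes the alveolar consonant /d/, so it assimilates in place to [n]. /omdiiduirg/ → ondiiduirg.
Rule 3 (final cluster simplification): /g/ is the second consonant of a word-final cluster /rg/, so it deletes. /ondiiduirg/ → ondiiduir.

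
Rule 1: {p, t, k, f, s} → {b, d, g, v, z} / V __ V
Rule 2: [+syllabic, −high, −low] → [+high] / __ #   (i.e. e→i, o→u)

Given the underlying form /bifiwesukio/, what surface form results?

Rule 1 (intervocalic voicing): /f/ is a voiceless obstruent between vowels /i/ and /i/, so it voices to [v]. /s/ is a voiceless obstruent between vowels /e/ and /u/, so it voices to [z]. /k/ is a voiceless obstruent between vowels /u/ and /i/, so it voices to [g]. /bifiwesukio/ → biviwezugio.
Rule 2 (final vowel raising): /o/ is a mid vowel in word-final position, so it raises to [u]. /biviwezugio/ → biviwezugiu.

biviwezugiu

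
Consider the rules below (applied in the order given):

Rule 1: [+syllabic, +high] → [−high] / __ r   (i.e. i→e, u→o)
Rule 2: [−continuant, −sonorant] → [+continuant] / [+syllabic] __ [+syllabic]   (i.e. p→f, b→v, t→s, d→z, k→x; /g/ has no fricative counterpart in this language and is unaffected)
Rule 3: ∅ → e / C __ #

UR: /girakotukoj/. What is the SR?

Rule 1 (pre-rhotic lowering): /i/ is a high vowel immediately before /r/, so it lowers to [e]. /girakotukoj/ → gerakotukoj.
Rule 2 (intervocalic spirantization): /k/ is a stop between vowels /a/ and /o/, so it spirantizes to the fricative [x]. /t/ is a stop between vowels /o/ and /u/, so it spirantizes to the fricative [s]. /k/ is a stop between vowels /u/ and /o/, so it spirantizes to the fricative [x]. /gerakotukoj/ → geraxosuxoj.
Rule 3 (final e-epenthesis): the form ends in the consonant /j/, so [e] is inserted word-finally. /geraxosuxoj/ → geraxosuxoje.

geraxosuxoje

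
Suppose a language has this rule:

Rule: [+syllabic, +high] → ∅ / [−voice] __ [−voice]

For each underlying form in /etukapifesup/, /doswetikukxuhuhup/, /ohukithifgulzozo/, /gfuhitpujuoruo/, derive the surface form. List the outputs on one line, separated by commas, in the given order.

/etukapifesup/: /u/ is a high vowel flanked by voiceless consonants /t/ and /k/, so it deletes. /i/ is a high vowel flanked by voiceless consonants /p/ and /f/, so it deletes. /u/ is a high vowel flanked by voiceless consonants /s/ and /p/, so it deletes. → [etkapfesp].
/doswetikukxuhuhup/: /i/ is a high vowel flanked by voiceless consonants /t/ and /k/, so it deletes. /u/ is a high vowel flanked by voiceless consonants /k/ and /k/, so it deletes. /u/ is a high vowel flanked by voiceless consonants /x/ and /h/, so it deletes. /u/ is a high vowel flanked by voiceless consonants /h/ and /h/, so it deletes. /u/ is a high vowel flanked by voiceless consonants /h/ and /p/, so it deletes. → [doswetkkxhhp].
/ohukithifgulzozo/: /u/ is a high vowel flanked by voiceless consonants /h/ and /k/, so it deletes. /i/ is a high vowel flanked by voiceless consonants /k/ and /t/, so it deletes. /i/ is a high vowel flanked by voiceless consonants /h/ and /f/, so it deletes. → [ohkthfgulzozo].
/gfuhitpujuoruo/: /u/ is a high vowel flanked by voiceless consonants /f/ and /h/, so it deletes. /i/ is a high vowel flanked by voiceless consonants /h/ and /t/, so it deletes. → [gfhtpujuoruo].

etkapfesp, doswetkkxhhp, ohkthfgulzozo, gfhtpujuoruo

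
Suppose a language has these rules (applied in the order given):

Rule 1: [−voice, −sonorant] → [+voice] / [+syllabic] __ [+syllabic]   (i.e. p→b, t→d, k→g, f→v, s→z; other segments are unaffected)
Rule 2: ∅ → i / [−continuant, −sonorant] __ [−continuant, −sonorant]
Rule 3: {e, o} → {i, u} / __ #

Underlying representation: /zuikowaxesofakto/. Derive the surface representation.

Rule 1 (intervocalic voicing): /k/ is a voiceless obstruent between vowels /i/ and /o/, so it voices to [g]. /s/ is a voiceless obstruent between vowels /e/ and /o/, so it voices to [z]. /f/ is a voiceless obstruent between vowels /o/ and /a/, so it voices to [v]. /zuikowaxesofakto/ → zuigowaxezovakto.
Rule 2 (stop-cluster i-epenthesis): /k/ and /t/ form a stop–stop cluster, so [i] is inserted between them. /zuigowaxezovakto/ → zuigowaxezovakito.
Rule 3 (final vowel raising): /o/ is a mid vowel in word-final position, so it raises to [u]. /zuigowaxezovakito/ → zuigowaxezovakitu.

zuigowaxezovakitu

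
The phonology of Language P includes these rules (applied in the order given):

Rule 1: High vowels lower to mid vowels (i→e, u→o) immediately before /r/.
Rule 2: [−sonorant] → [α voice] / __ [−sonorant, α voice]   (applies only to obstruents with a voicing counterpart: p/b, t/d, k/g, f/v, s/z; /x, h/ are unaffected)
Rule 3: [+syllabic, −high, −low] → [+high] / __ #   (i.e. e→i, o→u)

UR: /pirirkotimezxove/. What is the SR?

Rule 1 (pre-rhotic lowering): /i/ is a high vowel immediately before /r/, so it lowers to [e]. /i/ is a high vowel immediately before /r/, so it lowers to [e]. /pirirkotimezxove/ → pererkotimezxove.
Rule 2 (regressive voicing assimilation): /z/ precedes the voiceless obstruent /x/, so it devoices to [s] by assimilation. /pererkotimezxove/ → pererkotimesxove.
Rule 3 (final vowel raising): /e/ is a mid vowel in word-final position, so it raises to [i]. /pererkotimesxove/ → pererkotimesxovi.

pererkotimesxovi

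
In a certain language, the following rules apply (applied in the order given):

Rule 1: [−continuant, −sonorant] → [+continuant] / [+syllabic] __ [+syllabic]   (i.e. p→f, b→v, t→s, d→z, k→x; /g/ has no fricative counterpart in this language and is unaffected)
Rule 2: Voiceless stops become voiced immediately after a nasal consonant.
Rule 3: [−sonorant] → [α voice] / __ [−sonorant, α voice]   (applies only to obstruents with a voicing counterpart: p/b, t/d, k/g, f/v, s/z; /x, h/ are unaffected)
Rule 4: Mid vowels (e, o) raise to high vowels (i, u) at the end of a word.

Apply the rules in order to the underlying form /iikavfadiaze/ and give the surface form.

iixaffaziazi

Rule 1 (intervocalic spirantization): /k/ is a stop between vowels /i/ and /a/, so it spirantizes to the fricative [x]. /d/ is a stop between vowels /a/ and /i/, so it spirantizes to the fricative [z]. /iikavfadiaze/ → iixavfaziaze.
Rule 2 (post-nasal voicing): no segment meets the environment; /iixavfaziaze/ is unchanged.
Rule 3 (regressive voicing assimilation): /v/ precedes the voiceless obstruent /f/, so it devoices to [f] by assimilation. /iixavfaziaze/ → iixaffaziaze.
Rule 4 (final vowel raising): /e/ is a mid vowel in word-final position, so it raises to [i]. /iixaffaziaze/ → iixaffaziazi.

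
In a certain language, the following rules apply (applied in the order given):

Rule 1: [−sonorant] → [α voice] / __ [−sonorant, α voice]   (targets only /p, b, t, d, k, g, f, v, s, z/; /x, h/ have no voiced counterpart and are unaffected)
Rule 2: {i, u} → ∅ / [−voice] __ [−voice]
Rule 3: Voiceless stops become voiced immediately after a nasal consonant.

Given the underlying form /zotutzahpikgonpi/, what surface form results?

Rule 1 (regressive voicing assimilation): /t/ precedes the voiced obstruent /z/, so it voices to [d] by assimilation. /k/ precedes the voiced obstruent /g/, so it voices to [g] by assimilation. /zotutzahpikgonpi/ → zotudzahpiggonpi.
Rule 2 (high vowel syncope): no segment meets the environment; /zotudzahpiggonpi/ is unchanged.
Rule 3 (post-nasal voicing): /p/ is a voiceless stop immediately after the nasal /n/, so it voices to [b]. /zotudzahpiggonpi/ → zotudzahpiggonbi.

zotudzahpiggonbi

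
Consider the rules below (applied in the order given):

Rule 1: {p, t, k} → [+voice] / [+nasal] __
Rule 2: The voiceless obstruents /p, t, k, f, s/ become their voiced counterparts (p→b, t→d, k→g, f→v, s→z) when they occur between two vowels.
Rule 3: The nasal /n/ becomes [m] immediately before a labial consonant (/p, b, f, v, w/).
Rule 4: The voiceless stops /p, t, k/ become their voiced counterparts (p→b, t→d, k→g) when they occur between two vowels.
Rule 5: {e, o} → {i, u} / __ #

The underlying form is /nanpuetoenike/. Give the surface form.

Rule 1 (post-nasal voicing): /p/ is a voiceless stop immediately after the nasal /n/, so it voices to [b]. /nanpuetoenike/ → nanbuetoenike.
Rule 2 (intervocalic voicing): /t/ is a voiceless obstruent between vowels /e/ and /o/, so it voices to [d]. /k/ is a voiceless obstruent between vowels /i/ and /e/, so it voices to [g]. /nanbuetoenike/ → nanbuedoenige.
Rule 3 (nasal place assimilation): /n/ precedes the labial consonant /b/, so it assimilates in place to [m]. /nanbuedoenige/ → nambuedoenige.
Rule 4 (intervocalic voicing): no segment meets the environment; /nambuedoenige/ is unchanged.
Rule 5 (final vowel raising): /e/ is a mid vowel in word-final position, so it raises to [i]. /nambuedoenige/ → nambuedoenigi.

nambuedoenigi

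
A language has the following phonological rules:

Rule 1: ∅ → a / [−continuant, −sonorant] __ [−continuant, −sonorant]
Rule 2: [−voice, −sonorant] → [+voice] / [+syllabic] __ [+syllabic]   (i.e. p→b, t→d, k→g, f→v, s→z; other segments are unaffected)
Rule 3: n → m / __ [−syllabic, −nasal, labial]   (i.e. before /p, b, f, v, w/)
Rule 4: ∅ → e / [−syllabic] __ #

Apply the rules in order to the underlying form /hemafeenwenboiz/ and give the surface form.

Rule 1 (stop-cluster a-epenthesis): no segment meets the environment; /hemafeenwenboiz/ is unchanged.
Rule 2 (intervocalic voicing): /f/ is a voiceless obstruent between vowels /a/ and /e/, so it voices to [v]. /hemafeenwenboiz/ → hemaveenwenboiz.
Rule 3 (nasal place assimilation): /n/ precedes the labial consonant /w/, so it assimilates in place to [m]. /n/ precedes the labial consonant /b/, so it assimilates in place to [m]. /hemaveenwenboiz/ → hemaveemwemboiz.
Rule 4 (final e-epenthesis): the form ends in the consonant /z/, so [e] is inserted word-finally. /hemaveemwemboiz/ → hemaveemwemboize.

hemaveemwemboize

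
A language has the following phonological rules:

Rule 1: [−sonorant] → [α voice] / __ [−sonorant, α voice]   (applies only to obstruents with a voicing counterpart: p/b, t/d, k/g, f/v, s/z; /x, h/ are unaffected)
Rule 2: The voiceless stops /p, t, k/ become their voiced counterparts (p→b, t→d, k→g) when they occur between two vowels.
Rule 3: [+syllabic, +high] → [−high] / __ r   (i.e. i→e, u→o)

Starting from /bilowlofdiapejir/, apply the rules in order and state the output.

Rule 1 (regressive voicing assimilation): /f/ precedes the voiced obstruent /d/, so it voices to [v] by assimilation. /bilowlofdiapejir/ → bilowlovdiapejir.
Rule 2 (intervocalic voicing): /p/ is a voiceless stop between vowels /a/ and /e/, so it voices to [b]. /bilowlovdiapejir/ → bilowlovdiabejir.
Rule 3 (pre-rhotic lowering): /i/ is a high vowel immediately before /r/, so it lowers to [e]. /bilowlovdiabejir/ → bilowlovdiabejer.

bilowlovdiabejer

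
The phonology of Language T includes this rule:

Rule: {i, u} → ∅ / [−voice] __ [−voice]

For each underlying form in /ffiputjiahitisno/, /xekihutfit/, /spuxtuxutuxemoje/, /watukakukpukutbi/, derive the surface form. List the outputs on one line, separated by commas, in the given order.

ffptjiahtsno, xekhtft, spxtxtxemoje, watkakkpktbi

/ffiputjiahitisno/: /i/ is a high vowel flanked by voiceless consonants /f/ and /p/, so it deletes. /u/ is a high vowel flanked by voiceless consonants /p/ and /t/, so it deletes. /i/ is a high vowel flanked by voiceless consonants /h/ and /t/, so it deletes. /i/ is a high vowel flanked by voiceless consonants /t/ and /s/, so it deletes. → [ffptjiahtsno].
/xekihutfit/: /i/ is a high vowel flanked by voiceless consonants /k/ and /h/, so it deletes. /u/ is a high vowel flanked by voiceless consonants /h/ and /t/, so it deletes. /i/ is a high vowel flanked by voiceless consonants /f/ and /t/, so it deletes. → [xekhtft].
/spuxtuxutuxemoje/: /u/ is a high vowel flanked by voiceless consonants /p/ and /x/, so it deletes. /u/ is a high vowel flanked by voiceless consonants /t/ and /x/, so it deletes. /u/ is a high vowel flanked by voiceless consonants /x/ and /t/, so it deletes. /u/ is a high vowel flanked by voiceless consonants /t/ and /x/, so it deletes. → [spxtxtxemoje].
/watukakukpukutbi/: /u/ is a high vowel flanked by voiceless consonants /t/ and /k/, so it deletes. /u/ is a high vowel flanked by voiceless consonants /k/ and /k/, so it deletes. /u/ is a high vowel flanked by voiceless consonants /p/ and /k/, so it deletes. /u/ is a high vowel flanked by voiceless consonants /k/ and /t/, so it deletes. → [watkakkpktbi].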